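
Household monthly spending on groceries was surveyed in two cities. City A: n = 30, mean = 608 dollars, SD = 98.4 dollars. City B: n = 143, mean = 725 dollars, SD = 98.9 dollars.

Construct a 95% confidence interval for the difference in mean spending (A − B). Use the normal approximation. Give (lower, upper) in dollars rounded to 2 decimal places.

Standard errors of each mean: 98.4/√30 = 17.9653 and 98.9/√143 = 8.2704.
SE(x̄₁ − x̄₂) = √(17.9653² + 8.2704²) = 19.7776 for independent samples with unequal variances.
With z* = 1.960, the margin is 1.960 × 19.7776 = 38.7641.
x̄₁ − x̄₂ = 608 − 725 = -117.0000; the interval is -117.0000 ± 38.7641 = (-155.76, -78.24).

(-155.76, -78.24)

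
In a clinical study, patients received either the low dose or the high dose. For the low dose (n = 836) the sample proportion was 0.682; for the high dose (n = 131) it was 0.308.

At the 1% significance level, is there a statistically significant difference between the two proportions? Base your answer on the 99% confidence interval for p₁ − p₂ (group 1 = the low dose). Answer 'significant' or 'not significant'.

Each SE is √(p̂(1−p̂)/n): √(0.6820·0.3180/836) = 0.01611 and √(0.3080·0.6920/131) = 0.04034.
SE(p̂₁ − p̂₂) = √(SE₁² + SE₂²) = √(0.0002595321 + 0.0016273156) = 0.04344, since the two samples are independent.
At 99% confidence z* = 2.576; margin = 2.576 × 0.04344 = 0.11190.
The difference is 0.6820 − 0.3080 = 0.3740, so the interval is 0.3740 ± 0.11190 = (0.26210, 0.48590).
The interval (0.26210, 0.48590) does not contain 0, so the difference is significant.

significant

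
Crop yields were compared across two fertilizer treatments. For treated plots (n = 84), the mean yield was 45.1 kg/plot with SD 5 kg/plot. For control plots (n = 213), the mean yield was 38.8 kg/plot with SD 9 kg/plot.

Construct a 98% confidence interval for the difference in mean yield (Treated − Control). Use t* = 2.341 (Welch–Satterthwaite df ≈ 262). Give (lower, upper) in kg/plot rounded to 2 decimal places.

Standard errors of each mean: 5/√84 = 0.5455 and 9/√213 = 0.6167.
SE(x̄₁ − x̄₂) = √(0.5455² + 0.6167²) = 0.8233 for independent samples with unequal variances.
With t* = 2.341, the margin is 2.341 × 0.8233 = 1.9273.
x̄₁ − x̄₂ = 45.1 − 38.8 = 6.3000; the interval is 6.3000 ± 1.9273 = (4.37, 8.23).

(4.37, 8.23)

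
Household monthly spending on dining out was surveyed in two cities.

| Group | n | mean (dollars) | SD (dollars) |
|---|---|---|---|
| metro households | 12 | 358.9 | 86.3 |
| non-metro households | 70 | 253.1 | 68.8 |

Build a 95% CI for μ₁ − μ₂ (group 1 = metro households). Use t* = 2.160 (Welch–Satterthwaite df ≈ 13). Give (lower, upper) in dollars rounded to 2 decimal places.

SE₁ = s₁/√n₁ = 86.3/√12 = 24.9127; SE₂ = 68.8/√70 = 8.2232.
Independent samples, unequal variances: SE_diff = √(SE₁² + SE₂²) = √(620.64262129 + 67.62101824) = 26.2348.
t* = 2.160, so margin of error = 2.160 × 26.2348 = 56.6672.
Difference in means = 358.9 − 253.1 = 105.8000.
105.8000 ± 56.6672 → (49.13, 162.47).

(49.13, 162.47)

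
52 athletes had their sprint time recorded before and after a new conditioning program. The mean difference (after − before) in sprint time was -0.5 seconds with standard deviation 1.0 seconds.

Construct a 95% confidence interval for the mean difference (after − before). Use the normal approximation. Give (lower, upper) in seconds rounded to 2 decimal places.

(-0.77, -0.23)

Paired design: SE = s_d/√n = 1.0/√52 = 0.1387.
z* = 1.960; margin of error = 1.960 × 0.1387 = 0.2719.
-0.5 ± 0.2719 → (-0.77, -0.23).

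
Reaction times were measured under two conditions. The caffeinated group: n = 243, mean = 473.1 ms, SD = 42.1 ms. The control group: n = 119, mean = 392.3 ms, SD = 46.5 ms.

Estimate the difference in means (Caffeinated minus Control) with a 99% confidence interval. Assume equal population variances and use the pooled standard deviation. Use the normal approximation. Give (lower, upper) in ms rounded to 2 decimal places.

(68.24, 93.36)

Pooled variance s_p² = [242·42.1² + 118·46.5²] / (243+119−2) = 1900.1909, so s_p = 43.5912.
SE_diff = s_p·√(1/n₁ + 1/n₂) = 43.5912·√(1/243 + 1/119) = 4.8773.
z* = 2.576; margin = 2.576 × 4.8773 = 12.5639.
Difference = 473.1 − 392.3 = 80.8000.
80.8000 ± 12.5639 → (68.24, 93.36).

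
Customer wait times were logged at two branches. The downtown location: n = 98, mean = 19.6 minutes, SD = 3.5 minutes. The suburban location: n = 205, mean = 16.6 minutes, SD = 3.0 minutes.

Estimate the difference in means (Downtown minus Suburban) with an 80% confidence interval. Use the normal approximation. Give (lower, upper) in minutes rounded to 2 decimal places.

Standard errors of each mean: 3.5/√98 = 0.3536 and 3.0/√205 = 0.2095.
SE(x̄₁ − x̄₂) = √(0.3536² + 0.2095²) = 0.4110 for independent samples with unequal variances.
With z* = 1.282, the margin is 1.282 × 0.4110 = 0.5269.
x̄₁ − x̄₂ = 19.6 − 16.6 = 3.0000; the interval is 3.0000 ± 0.5269 = (2.47, 3.53).

(2.47, 3.53)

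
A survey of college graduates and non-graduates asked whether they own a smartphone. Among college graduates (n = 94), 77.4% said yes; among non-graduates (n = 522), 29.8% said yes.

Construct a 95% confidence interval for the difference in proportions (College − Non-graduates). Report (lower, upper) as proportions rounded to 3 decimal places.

Each SE is √(p̂(1−p̂)/n): √(0.7740·0.2260/94) = 0.04314 and √(0.2980·0.7020/522) = 0.02002.
SE(p̂₁ − p̂₂) = √(SE₁² + SE₂²) = √(0.0018610596 + 0.0004008004) = 0.04756, since the two samples are independent.
At 95% confidence z* = 1.960; margin = 1.960 × 0.04756 = 0.09322.
The difference is 0.7740 − 0.2980 = 0.4760, so the interval is 0.4760 ± 0.09322 = (0.383, 0.569).

(0.383, 0.569)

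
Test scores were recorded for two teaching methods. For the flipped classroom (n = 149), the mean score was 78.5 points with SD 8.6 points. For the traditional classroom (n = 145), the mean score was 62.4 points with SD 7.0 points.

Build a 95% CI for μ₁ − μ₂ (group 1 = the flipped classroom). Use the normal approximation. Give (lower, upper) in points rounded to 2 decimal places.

(14.31, 17.89)

SE₁ = s₁/√n₁ = 8.6/√149 = 0.7045; SE₂ = 7.0/√145 = 0.5813.
Independent samples, unequal variances: SE_diff = √(SE₁² + SE₂²) = √(0.49632025 + 0.33790969) = 0.9134.
z* = 1.960, so margin of error = 1.960 × 0.9134 = 1.7903.
Difference in means = 78.5 − 62.4 = 16.1000.
16.1000 ± 1.7903 → (14.31, 17.89).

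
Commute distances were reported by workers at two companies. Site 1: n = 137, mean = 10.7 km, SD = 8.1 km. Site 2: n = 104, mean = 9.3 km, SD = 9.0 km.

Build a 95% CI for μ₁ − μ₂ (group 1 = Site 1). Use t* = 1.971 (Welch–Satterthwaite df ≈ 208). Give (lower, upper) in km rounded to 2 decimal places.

Per-group SEs: s₁/√n₁ = 8.1/√137 = 0.6920, s₂/√n₂ = 9.0/√104 = 0.8825.
Unpooled SE of the difference: √(0.478864 + 0.77880625) = 1.1215.
Margin of error = t* · SE = 1.971 × 1.1215 = 2.2105.
x̄₁ − x̄₂ = 10.7 − 9.3 = 1.4000.
CI: 1.4000 ± 2.2105 = (-0.81, 3.61).

(-0.81, 3.61)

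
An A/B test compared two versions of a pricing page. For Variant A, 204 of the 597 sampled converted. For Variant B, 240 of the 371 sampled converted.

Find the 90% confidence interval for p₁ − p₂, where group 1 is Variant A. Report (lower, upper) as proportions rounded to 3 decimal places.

(-0.357, -0.253)

Sample proportions: 204/597 = 0.3417, 240/371 = 0.6469.
Each SE is √(p̂(1−p̂)/n): √(0.3417·0.6583/597) = 0.01941 and √(0.6469·0.3531/371) = 0.02481.
SE(p̂₁ − p̂₂) = √(SE₁² + SE₂²) = √(0.0003767481 + 0.0006155361) = 0.03150, since the two samples are independent.
At 90% confidence z* = 1.645; margin = 1.645 × 0.03150 = 0.05182.
The difference is 0.3417 − 0.6469 = -0.3052, so the interval is -0.3052 ± 0.05182 = (-0.357, -0.253).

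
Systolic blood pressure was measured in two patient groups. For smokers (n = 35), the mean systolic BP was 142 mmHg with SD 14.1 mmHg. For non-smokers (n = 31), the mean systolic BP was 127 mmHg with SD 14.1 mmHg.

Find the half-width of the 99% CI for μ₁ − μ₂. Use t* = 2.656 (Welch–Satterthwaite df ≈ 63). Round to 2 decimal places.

Standard errors of each mean: 14.1/√35 = 2.3833 and 14.1/√31 = 2.5324.
SE(x̄₁ − x̄₂) = √(2.3833² + 2.5324²) = 3.4775 for independent samples with unequal variances.
With t* = 2.656, the margin is 2.656 × 3.4775 = 9.2362.

9.24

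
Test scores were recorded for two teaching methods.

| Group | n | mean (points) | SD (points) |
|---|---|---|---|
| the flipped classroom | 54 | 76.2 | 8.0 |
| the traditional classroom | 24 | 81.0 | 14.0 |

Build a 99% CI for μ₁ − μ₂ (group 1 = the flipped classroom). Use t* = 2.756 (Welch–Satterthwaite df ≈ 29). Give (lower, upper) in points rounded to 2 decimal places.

(-13.23, 3.63)

SE₁ = s₁/√n₁ = 8.0/√54 = 1.0887; SE₂ = 14.0/√24 = 2.8577.
Independent samples, unequal variances: SE_diff = √(SE₁² + SE₂²) = √(1.18526769 + 8.16644929) = 3.0581.
t* = 2.756, so margin of error = 2.756 × 3.0581 = 8.4281.
Difference in means = 76.2 − 81.0 = -4.8000.
-4.8000 ± 8.4281 → (-13.23, 3.63).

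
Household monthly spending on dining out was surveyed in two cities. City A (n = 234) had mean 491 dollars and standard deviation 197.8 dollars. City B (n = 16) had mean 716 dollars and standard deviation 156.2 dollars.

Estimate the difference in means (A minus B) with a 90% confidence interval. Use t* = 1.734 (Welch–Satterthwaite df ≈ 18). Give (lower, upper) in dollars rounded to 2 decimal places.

(-296.33, -153.67)

Per-group SEs: s₁/√n₁ = 197.8/√234 = 12.9306, s₂/√n₂ = 156.2/√16 = 39.0500.
Unpooled SE of the difference: √(167.20041636 + 1524.9025) = 41.1352.
Margin of error = t* · SE = 1.734 × 41.1352 = 71.3284.
x̄₁ − x̄₂ = 491 − 716 = -225.0000.
CI: -225.0000 ± 71.3284 = (-296.33, -153.67).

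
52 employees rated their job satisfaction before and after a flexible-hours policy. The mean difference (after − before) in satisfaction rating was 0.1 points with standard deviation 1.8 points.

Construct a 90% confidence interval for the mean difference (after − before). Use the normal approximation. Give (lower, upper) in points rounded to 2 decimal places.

(-0.31, 0.51)

This is a matched-pairs design, so SE = s_d/√n = 1.8/√52 = 0.2496.
Margin = 1.645 × 0.2496 = 0.4106; the interval is 0.1 ± 0.4106 = (-0.31, 0.51).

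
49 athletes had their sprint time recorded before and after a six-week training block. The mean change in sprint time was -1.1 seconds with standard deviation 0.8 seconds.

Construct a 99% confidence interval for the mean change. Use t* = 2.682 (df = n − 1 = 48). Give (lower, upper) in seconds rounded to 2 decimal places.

Paired design: SE = s_d/√n = 0.8/√49 = 0.1143.
t* = 2.682; margin of error = 2.682 × 0.1143 = 0.3066.
-1.1 ± 0.3066 → (-1.41, -0.79).

(-1.41, -0.79)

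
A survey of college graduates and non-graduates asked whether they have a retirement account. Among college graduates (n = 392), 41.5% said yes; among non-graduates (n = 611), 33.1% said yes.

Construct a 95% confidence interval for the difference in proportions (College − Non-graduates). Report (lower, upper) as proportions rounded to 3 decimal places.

SE₁ = √(p̂₁(1−p̂₁)/n₁) = √(0.4150·0.5850/392) = 0.02489; SE₂ = √(0.3310·0.6690/611) = 0.01904.
Independent samples: SE of the difference = √(SE₁² + SE₂²) = √(0.0006195121 + 0.0003625216) = 0.03134.
z* for 95% confidence is 1.960, so the margin of error is 1.960 × 0.03134 = 0.06143.
Point estimate p̂₁ − p̂₂ = 0.4150 − 0.3310 = 0.0840.
0.0840 ± 0.06143 → (0.023, 0.145).

(0.023, 0.145)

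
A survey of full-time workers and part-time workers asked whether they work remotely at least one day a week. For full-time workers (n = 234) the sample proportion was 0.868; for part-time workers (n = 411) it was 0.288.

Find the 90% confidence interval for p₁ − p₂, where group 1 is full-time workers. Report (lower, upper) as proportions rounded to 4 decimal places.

(0.5283, 0.6317)

SE₁ = √(p̂₁(1−p̂₁)/n₁) = √(0.8680·0.1320/234) = 0.02213; SE₂ = √(0.2880·0.7120/411) = 0.02234.
Independent samples: SE of the difference = √(SE₁² + SE₂²) = √(0.0004897369 + 0.0004990756) = 0.03145.
z* for 90% confidence is 1.645, so the margin of error is 1.645 × 0.03145 = 0.05174.
Point estimate p̂₁ − p̂₂ = 0.8680 − 0.2880 = 0.5800.
0.5800 ± 0.05174 → (0.5283, 0.6317).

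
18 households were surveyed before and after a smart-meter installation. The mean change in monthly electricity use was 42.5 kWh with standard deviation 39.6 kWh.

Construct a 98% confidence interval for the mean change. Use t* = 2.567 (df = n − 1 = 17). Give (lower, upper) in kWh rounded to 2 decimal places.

This is a matched-pairs design, so SE = s_d/√n = 39.6/√18 = 9.3338.
Margin = 2.567 × 9.3338 = 23.9599; the interval is 42.5 ± 23.9599 = (18.54, 66.46).

(18.54, 66.46)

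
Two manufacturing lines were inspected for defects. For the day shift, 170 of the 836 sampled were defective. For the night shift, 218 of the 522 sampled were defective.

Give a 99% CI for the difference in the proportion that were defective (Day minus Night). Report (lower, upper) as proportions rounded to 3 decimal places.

First, p̂₁ = 170/836 = 0.2033; p̂₂ = 218/522 = 0.4176.
The two standard errors are √(0.2033×0.7967/836) = 0.01392 and √(0.4176×0.5824/522) = 0.02159.
Because the samples are independent, SE_diff = √(0.01392² + 0.02159²) = 0.02569.
Using z* = 2.576 for 99%, ME = 2.576 × 0.02569 = 0.06618.
p̂₁ − p̂₂ = -0.2143; interval -0.2143 ± 0.06618 gives (-0.280, -0.148).

(-0.280, -0.148)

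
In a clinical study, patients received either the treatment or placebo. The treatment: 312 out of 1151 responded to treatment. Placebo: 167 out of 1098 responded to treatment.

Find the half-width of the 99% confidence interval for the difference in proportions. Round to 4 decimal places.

0.0438

Sample proportions: 312/1151 = 0.2711, 167/1098 = 0.1521.
Each SE is √(p̂(1−p̂)/n): √(0.2711·0.7289/1151) = 0.01310 and √(0.1521·0.8479/1098) = 0.01084.
SE(p̂₁ − p̂₂) = √(SE₁² + SE₂²) = √(0.00017161 + 0.0001175056) = 0.01700, since the two samples are independent.
At 99% confidence z* = 2.576; margin = 2.576 × 0.01700 = 0.04379.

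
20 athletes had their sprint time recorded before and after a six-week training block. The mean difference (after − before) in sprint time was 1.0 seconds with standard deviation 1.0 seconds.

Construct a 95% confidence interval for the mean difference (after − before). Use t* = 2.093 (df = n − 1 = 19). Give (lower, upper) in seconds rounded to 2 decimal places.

Paired design: SE = s_d/√n = 1.0/√20 = 0.2236.
t* = 2.093; margin of error = 2.093 × 0.2236 = 0.4680.
1.0 ± 0.4680 → (0.53, 1.47).

(0.53, 1.47)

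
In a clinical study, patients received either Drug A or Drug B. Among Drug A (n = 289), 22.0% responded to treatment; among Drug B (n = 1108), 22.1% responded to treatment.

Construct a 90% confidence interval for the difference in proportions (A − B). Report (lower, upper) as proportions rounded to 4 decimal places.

(-0.0460, 0.0440)

Each SE is √(p̂(1−p̂)/n): √(0.2200·0.7800/289) = 0.02437 and √(0.2210·0.7790/1108) = 0.01247.
SE(p̂₁ − p̂₂) = √(SE₁² + SE₂²) = √(0.0005938969 + 0.0001555009) = 0.02738, since the two samples are independent.
At 90% confidence z* = 1.645; margin = 1.645 × 0.02738 = 0.04504.
The difference is 0.2200 − 0.2210 = -0.0010, so the interval is -0.0010 ± 0.04504 = (-0.0460, 0.0440).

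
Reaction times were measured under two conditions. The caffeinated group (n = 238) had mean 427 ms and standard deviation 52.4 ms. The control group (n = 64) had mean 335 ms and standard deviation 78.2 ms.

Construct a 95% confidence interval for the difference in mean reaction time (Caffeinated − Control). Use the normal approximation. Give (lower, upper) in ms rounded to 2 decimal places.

Per-group SEs: s₁/√n₁ = 52.4/√238 = 3.3966, s₂/√n₂ = 78.2/√64 = 9.7750.
Unpooled SE of the difference: √(11.53689156 + 95.550625) = 10.3483.
Margin of error = z* · SE = 1.960 × 10.3483 = 20.2827.
x̄₁ − x̄₂ = 427 − 335 = 92.0000.
CI: 92.0000 ± 20.2827 = (71.72, 112.28).

(71.72, 112.28)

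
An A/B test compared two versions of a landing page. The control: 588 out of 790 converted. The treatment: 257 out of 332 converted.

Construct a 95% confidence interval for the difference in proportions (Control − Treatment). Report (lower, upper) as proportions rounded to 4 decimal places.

First, p̂₁ = 588/790 = 0.7443; p̂₂ = 257/332 = 0.7741.
The two standard errors are √(0.7443×0.2557/790) = 0.01552 and √(0.7741×0.2259/332) = 0.02295.
Because the samples are independent, SE_diff = √(0.01552² + 0.02295²) = 0.02771.
Using z* = 1.960 for 95%, ME = 1.960 × 0.02771 = 0.05431.
p̂₁ − p̂₂ = -0.0298; interval -0.0298 ± 0.05431 gives (-0.0841, 0.0245).

(-0.0841, 0.0245)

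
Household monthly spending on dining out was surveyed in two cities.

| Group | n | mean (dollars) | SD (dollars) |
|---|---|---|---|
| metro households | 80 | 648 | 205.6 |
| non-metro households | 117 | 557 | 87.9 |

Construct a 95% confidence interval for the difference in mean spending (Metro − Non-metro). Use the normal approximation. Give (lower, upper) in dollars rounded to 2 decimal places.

(43.21, 138.79)

SE₁ = s₁/√n₁ = 205.6/√80 = 22.9868; SE₂ = 87.9/√117 = 8.1264.
Independent samples, unequal variances: SE_diff = √(SE₁² + SE₂²) = √(528.39297424 + 66.03837696) = 24.3810.
z* = 1.960, so margin of error = 1.960 × 24.3810 = 47.7868.
Difference in means = 648 − 557 = 91.0000.
91.0000 ± 47.7868 → (43.21, 138.79).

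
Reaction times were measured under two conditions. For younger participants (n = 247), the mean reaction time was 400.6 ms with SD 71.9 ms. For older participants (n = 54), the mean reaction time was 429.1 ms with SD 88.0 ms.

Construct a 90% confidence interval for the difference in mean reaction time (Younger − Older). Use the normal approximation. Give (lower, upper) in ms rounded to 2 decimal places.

(-49.59, -7.41)

SE₁ = s₁/√n₁ = 71.9/√247 = 4.5749; SE₂ = 88.0/√54 = 11.9753.
Independent samples, unequal variances: SE_diff = √(SE₁² + SE₂²) = √(20.92971001 + 143.40781009) = 12.8194.
z* = 1.645, so margin of error = 1.645 × 12.8194 = 21.0879.
Difference in means = 400.6 − 429.1 = -28.5000.
-28.5000 ± 21.0879 → (-49.59, -7.41).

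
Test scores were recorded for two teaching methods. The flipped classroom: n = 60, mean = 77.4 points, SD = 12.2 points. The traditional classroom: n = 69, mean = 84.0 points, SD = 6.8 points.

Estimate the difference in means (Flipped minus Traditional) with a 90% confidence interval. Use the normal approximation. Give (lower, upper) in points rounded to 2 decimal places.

Per-group SEs: s₁/√n₁ = 12.2/√60 = 1.5750, s₂/√n₂ = 6.8/√69 = 0.8186.
Unpooled SE of the difference: √(2.480625 + 0.67010596) = 1.7750.
Margin of error = z* · SE = 1.645 × 1.7750 = 2.9199.
x̄₁ − x̄₂ = 77.4 − 84.0 = -6.6000.
CI: -6.6000 ± 2.9199 = (-9.52, -3.68).

(-9.52, -3.68)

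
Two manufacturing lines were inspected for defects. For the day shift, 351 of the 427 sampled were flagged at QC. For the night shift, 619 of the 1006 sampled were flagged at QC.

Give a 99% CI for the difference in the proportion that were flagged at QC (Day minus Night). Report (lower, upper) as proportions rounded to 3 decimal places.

First, p̂₁ = 351/427 = 0.8220; p̂₂ = 619/1006 = 0.6153.
The two standard errors are √(0.8220×0.1780/427) = 0.01851 and √(0.6153×0.3847/1006) = 0.01534.
Because the samples are independent, SE_diff = √(0.01851² + 0.01534²) = 0.02404.
Using z* = 2.576 for 99%, ME = 2.576 × 0.02404 = 0.06193.
p̂₁ − p̂₂ = 0.2067; interval 0.2067 ± 0.06193 gives (0.145, 0.269).

(0.145, 0.269)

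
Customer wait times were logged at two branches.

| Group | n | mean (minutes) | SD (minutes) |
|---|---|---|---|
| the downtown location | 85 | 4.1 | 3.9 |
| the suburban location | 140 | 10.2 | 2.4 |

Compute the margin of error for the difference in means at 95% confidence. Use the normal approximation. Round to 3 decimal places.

0.919

Per-group SEs: s₁/√n₁ = 3.9/√85 = 0.4230, s₂/√n₂ = 2.4/√140 = 0.2028.
Unpooled SE of the difference: √(0.178929 + 0.04112784) = 0.4691.
Margin of error = z* · SE = 1.960 × 0.4691 = 0.9194.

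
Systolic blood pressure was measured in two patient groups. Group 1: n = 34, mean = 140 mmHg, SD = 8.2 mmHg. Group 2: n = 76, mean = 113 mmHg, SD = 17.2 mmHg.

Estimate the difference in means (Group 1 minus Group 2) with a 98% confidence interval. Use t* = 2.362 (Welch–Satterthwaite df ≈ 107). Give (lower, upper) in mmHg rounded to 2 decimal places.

SE₁ = s₁/√n₁ = 8.2/√34 = 1.4063; SE₂ = 17.2/√76 = 1.9730.
Independent samples, unequal variances: SE_diff = √(SE₁² + SE₂²) = √(1.97767969 + 3.892729) = 2.4229.
t* = 2.362, so margin of error = 2.362 × 2.4229 = 5.7229.
Difference in means = 140 − 113 = 27.0000.
27.0000 ± 5.7229 → (21.28, 32.72).

(21.28, 32.72)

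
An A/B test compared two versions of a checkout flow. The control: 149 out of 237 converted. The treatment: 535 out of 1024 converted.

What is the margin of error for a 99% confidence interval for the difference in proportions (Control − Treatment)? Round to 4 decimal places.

Sample proportions: 149/237 = 0.6287, 535/1024 = 0.5225.
Each SE is √(p̂(1−p̂)/n): √(0.6287·0.3713/237) = 0.03138 and √(0.5225·0.4775/1024) = 0.01561.
SE(p̂₁ − p̂₂) = √(SE₁² + SE₂²) = √(0.0009847044 + 0.0002436721) = 0.03505, since the two samples are independent.
At 99% confidence z* = 2.576; margin = 2.576 × 0.03505 = 0.09029.

0.0903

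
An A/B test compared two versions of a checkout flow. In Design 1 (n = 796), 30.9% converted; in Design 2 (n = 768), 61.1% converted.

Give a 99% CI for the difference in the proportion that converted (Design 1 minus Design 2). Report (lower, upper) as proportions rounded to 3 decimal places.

(-0.364, -0.240)

SE₁ = √(p̂₁(1−p̂₁)/n₁) = √(0.3090·0.6910/796) = 0.01638; SE₂ = √(0.6110·0.3890/768) = 0.01759.
Independent samples: SE of the difference = √(SE₁² + SE₂²) = √(0.0002683044 + 0.0003094081) = 0.02404.
z* for 99% confidence is 2.576, so the margin of error is 2.576 × 0.02404 = 0.06193.
Point estimate p̂₁ − p̂₂ = 0.3090 − 0.6110 = -0.3020.
-0.3020 ± 0.06193 → (-0.364, -0.240).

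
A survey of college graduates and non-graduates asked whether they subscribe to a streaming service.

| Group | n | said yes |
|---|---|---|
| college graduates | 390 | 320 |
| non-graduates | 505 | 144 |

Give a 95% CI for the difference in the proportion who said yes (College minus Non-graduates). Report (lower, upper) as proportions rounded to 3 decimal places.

(0.481, 0.590)

Sample proportions: 320/390 = 0.8205, 144/505 = 0.2851.
Each SE is √(p̂(1−p̂)/n): √(0.8205·0.1795/390) = 0.01943 and √(0.2851·0.7149/505) = 0.02009.
SE(p̂₁ − p̂₂) = √(SE₁² + SE₂²) = √(0.0003775249 + 0.0004036081) = 0.02795, since the two samples are independent.
At 95% confidence z* = 1.960; margin = 1.960 × 0.02795 = 0.05478.
The difference is 0.8205 − 0.2851 = 0.5354, so the interval is 0.5354 ± 0.05478 = (0.481, 0.590).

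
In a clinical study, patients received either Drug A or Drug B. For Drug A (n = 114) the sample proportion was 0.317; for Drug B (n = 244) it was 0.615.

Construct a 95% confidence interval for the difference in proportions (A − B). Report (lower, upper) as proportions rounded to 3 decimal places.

SE₁ = √(p̂₁(1−p̂₁)/n₁) = √(0.3170·0.6830/114) = 0.04358; SE₂ = √(0.6150·0.3850/244) = 0.03115.
Independent samples: SE of the difference = √(SE₁² + SE₂²) = √(0.0018992164 + 0.0009703225) = 0.05357.
z* for 95% confidence is 1.960, so the margin of error is 1.960 × 0.05357 = 0.10500.
Point estimate p̂₁ − p̂₂ = 0.3170 − 0.6150 = -0.2980.
-0.2980 ± 0.10500 → (-0.403, -0.193).

(-0.403, -0.193)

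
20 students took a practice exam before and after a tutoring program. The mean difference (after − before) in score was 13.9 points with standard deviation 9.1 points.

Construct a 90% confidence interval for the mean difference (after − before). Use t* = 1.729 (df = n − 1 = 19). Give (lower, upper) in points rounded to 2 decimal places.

Paired design: SE = s_d/√n = 9.1/√20 = 2.0348.
t* = 1.729; margin of error = 1.729 × 2.0348 = 3.5182.
13.9 ± 3.5182 → (10.38, 17.42).

(10.38, 17.42)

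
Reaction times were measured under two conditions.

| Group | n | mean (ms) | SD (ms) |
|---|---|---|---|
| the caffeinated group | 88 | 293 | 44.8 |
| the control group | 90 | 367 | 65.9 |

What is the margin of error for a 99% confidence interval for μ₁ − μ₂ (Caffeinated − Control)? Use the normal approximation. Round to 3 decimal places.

21.715

SE₁ = s₁/√n₁ = 44.8/√88 = 4.7757; SE₂ = 65.9/√90 = 6.9465.
Independent samples, unequal variances: SE_diff = √(SE₁² + SE₂²) = √(22.80731049 + 48.25386225) = 8.4298.
z* = 2.576, so margin of error = 2.576 × 8.4298 = 21.7152.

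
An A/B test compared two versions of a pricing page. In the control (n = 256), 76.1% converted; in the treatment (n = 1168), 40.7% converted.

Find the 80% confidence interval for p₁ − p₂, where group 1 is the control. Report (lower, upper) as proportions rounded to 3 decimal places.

Each SE is √(p̂(1−p̂)/n): √(0.7610·0.2390/256) = 0.02665 and √(0.4070·0.5930/1168) = 0.01437.
SE(p̂₁ − p̂₂) = √(SE₁² + SE₂²) = √(0.0007102225 + 0.0002064969) = 0.03028, since the two samples are independent.
At 80% confidence z* = 1.282; margin = 1.282 × 0.03028 = 0.03882.
The difference is 0.7610 − 0.4070 = 0.3540, so the interval is 0.3540 ± 0.03882 = (0.315, 0.393).

(0.315, 0.393)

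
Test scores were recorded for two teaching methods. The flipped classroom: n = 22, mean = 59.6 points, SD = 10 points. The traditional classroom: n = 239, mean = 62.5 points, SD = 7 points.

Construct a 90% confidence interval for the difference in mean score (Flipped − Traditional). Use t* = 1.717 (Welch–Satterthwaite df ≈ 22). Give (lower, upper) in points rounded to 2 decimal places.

(-6.64, 0.84)

Per-group SEs: s₁/√n₁ = 10/√22 = 2.1320, s₂/√n₂ = 7/√239 = 0.4528.
Unpooled SE of the difference: √(4.545424 + 0.20502784) = 2.1796.
Margin of error = t* · SE = 1.717 × 2.1796 = 3.7424.
x̄₁ − x̄₂ = 59.6 − 62.5 = -2.9000.
CI: -2.9000 ± 3.7424 = (-6.64, 0.84).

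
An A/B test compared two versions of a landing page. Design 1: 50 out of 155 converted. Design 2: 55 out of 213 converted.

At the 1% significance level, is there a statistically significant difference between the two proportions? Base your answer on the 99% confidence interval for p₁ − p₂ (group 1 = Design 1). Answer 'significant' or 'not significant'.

not significant

First, p̂₁ = 50/155 = 0.3226; p̂₂ = 55/213 = 0.2582.
The two standard errors are √(0.3226×0.6774/155) = 0.03755 and √(0.2582×0.7418/213) = 0.02999.
Because the samples are independent, SE_diff = √(0.03755² + 0.02999²) = 0.04806.
Using z* = 2.576 for 99%, ME = 2.576 × 0.04806 = 0.12380.
p̂₁ − p̂₂ = 0.0644; interval 0.0644 ± 0.12380 gives (-0.05940, 0.18820).
The interval (-0.05940, 0.18820) contains 0, so the difference is not significant.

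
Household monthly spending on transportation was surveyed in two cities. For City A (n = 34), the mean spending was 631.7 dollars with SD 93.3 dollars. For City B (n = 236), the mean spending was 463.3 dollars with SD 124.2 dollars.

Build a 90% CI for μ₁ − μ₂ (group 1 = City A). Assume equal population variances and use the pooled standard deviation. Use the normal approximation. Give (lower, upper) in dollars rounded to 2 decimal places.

Pooled variance s_p² = [33·93.3² + 235·124.2²] / (34+236−2) = 14598.0850, so s_p = 120.8225.
SE_diff = s_p·√(1/n₁ + 1/n₂) = 120.8225·√(1/34 + 1/236) = 22.1633.
z* = 1.645; margin = 1.645 × 22.1633 = 36.4586.
Difference = 631.7 − 463.3 = 168.4000.
168.4000 ± 36.4586 → (131.94, 204.86).

(131.94, 204.86)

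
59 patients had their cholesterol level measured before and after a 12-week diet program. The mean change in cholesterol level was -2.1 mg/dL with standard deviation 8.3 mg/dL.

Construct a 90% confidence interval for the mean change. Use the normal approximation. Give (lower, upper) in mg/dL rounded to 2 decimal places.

(-3.88, -0.32)

This is a matched-pairs design, so SE = s_d/√n = 8.3/√59 = 1.0806.
Margin = 1.645 × 1.0806 = 1.7776; the interval is -2.1 ± 1.7776 = (-3.88, -0.32).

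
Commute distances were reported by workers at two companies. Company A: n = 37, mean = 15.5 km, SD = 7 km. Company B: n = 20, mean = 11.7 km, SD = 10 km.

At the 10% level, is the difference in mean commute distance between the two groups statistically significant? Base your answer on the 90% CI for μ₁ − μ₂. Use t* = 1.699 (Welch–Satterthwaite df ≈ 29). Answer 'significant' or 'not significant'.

not significant

SE₁ = s₁/√n₁ = 7/√37 = 1.1508; SE₂ = 10/√20 = 2.2361.
Independent samples, unequal variances: SE_diff = √(SE₁² + SE₂²) = √(1.32434064 + 5.00014321) = 2.5149.
t* = 1.699, so margin of error = 1.699 × 2.5149 = 4.2728.
Difference in means = 15.5 − 11.7 = 3.8000.
3.8000 ± 4.2728 → (-0.4728, 8.0728).
The interval (-0.4728, 8.0728) contains 0, so the difference is not significant.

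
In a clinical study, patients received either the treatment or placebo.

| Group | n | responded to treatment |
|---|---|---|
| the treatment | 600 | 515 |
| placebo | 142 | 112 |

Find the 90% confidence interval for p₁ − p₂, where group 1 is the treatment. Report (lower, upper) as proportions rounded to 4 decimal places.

Sample proportions: 515/600 = 0.8583, 112/142 = 0.7887.
Each SE is √(p̂(1−p̂)/n): √(0.8583·0.1417/600) = 0.01424 and √(0.7887·0.2113/142) = 0.03426.
SE(p̂₁ − p̂₂) = √(SE₁² + SE₂²) = √(0.0002027776 + 0.0011737476) = 0.03710, since the two samples are independent.
At 90% confidence z* = 1.645; margin = 1.645 × 0.03710 = 0.06103.
The difference is 0.8583 − 0.7887 = 0.0696, so the interval is 0.0696 ± 0.06103 = (0.0086, 0.1306).

(0.0086, 0.1306)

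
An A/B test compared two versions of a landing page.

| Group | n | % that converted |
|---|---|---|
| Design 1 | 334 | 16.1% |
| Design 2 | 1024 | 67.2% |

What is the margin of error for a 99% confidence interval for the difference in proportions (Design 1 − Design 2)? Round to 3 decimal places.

SE₁ = √(p̂₁(1−p̂₁)/n₁) = √(0.1610·0.8390/334) = 0.02011; SE₂ = √(0.6720·0.3280/1024) = 0.01467.
Independent samples: SE of the difference = √(SE₁² + SE₂²) = √(0.0004044121 + 0.0002152089) = 0.02489.
z* for 99% confidence is 2.576, so the margin of error is 2.576 × 0.02489 = 0.06412.

0.064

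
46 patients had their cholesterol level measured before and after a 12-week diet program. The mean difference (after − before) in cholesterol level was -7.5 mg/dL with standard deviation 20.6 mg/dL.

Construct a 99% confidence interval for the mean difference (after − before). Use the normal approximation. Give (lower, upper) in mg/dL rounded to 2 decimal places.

Paired design: SE = s_d/√n = 20.6/√46 = 3.0373.
z* = 2.576; margin of error = 2.576 × 3.0373 = 7.8241.
-7.5 ± 7.8241 → (-15.32, 0.32).

(-15.32, 0.32)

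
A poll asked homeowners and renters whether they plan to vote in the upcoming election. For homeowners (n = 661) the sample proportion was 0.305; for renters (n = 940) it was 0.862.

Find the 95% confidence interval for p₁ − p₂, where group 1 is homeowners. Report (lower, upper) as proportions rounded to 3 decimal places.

SE₁ = √(p̂₁(1−p̂₁)/n₁) = √(0.3050·0.6950/661) = 0.01791; SE₂ = √(0.8620·0.1380/940) = 0.01125.
Independent samples: SE of the difference = √(SE₁² + SE₂²) = √(0.0003207681 + 0.0001265625) = 0.02115.
z* for 95% confidence is 1.960, so the margin of error is 1.960 × 0.02115 = 0.04145.
Point estimate p̂₁ − p̂₂ = 0.3050 − 0.8620 = -0.5570.
-0.5570 ± 0.04145 → (-0.598, -0.516).

(-0.598, -0.516)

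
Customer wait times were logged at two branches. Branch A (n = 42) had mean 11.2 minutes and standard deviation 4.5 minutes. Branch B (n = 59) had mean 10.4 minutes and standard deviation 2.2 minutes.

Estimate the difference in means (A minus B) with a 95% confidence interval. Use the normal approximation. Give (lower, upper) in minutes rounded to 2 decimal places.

(-0.67, 2.27)

Per-group SEs: s₁/√n₁ = 4.5/√42 = 0.6944, s₂/√n₂ = 2.2/√59 = 0.2864.
Unpooled SE of the difference: √(0.48219136 + 0.08202496) = 0.7511.
Margin of error = z* · SE = 1.960 × 0.7511 = 1.4722.
x̄₁ − x̄₂ = 11.2 − 10.4 = 0.8000.
CI: 0.8000 ± 1.4722 = (-0.67, 2.27).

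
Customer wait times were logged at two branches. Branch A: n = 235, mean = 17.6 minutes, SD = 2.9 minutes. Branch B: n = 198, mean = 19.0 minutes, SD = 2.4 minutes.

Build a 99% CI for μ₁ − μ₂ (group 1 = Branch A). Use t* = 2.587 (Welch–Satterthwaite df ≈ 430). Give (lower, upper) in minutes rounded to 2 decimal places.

Per-group SEs: s₁/√n₁ = 2.9/√235 = 0.1892, s₂/√n₂ = 2.4/√198 = 0.1706.
Unpooled SE of the difference: √(0.03579664 + 0.02910436) = 0.2548.
Margin of error = t* · SE = 2.587 × 0.2548 = 0.6592.
x̄₁ − x̄₂ = 17.6 − 19.0 = -1.4000.
CI: -1.4000 ± 0.6592 = (-2.06, -0.74).

(-2.06, -0.74)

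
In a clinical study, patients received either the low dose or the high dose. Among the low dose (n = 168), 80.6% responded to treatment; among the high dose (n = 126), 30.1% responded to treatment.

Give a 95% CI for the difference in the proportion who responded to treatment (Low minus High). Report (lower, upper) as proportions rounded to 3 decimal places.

Each SE is √(p̂(1−p̂)/n): √(0.8060·0.1940/168) = 0.03051 and √(0.3010·0.6990/126) = 0.04086.
SE(p̂₁ − p̂₂) = √(SE₁² + SE₂²) = √(0.0009308601 + 0.0016695396) = 0.05099, since the two samples are independent.
At 95% confidence z* = 1.960; margin = 1.960 × 0.05099 = 0.09994.
The difference is 0.8060 − 0.3010 = 0.5050, so the interval is 0.5050 ± 0.09994 = (0.405, 0.605).

(0.405, 0.605)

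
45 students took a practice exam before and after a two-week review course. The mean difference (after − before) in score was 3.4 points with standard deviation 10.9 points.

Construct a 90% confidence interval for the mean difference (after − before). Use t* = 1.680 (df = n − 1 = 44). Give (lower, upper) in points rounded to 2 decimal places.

Paired design: SE = s_d/√n = 10.9/√45 = 1.6249.
t* = 1.680; margin of error = 1.680 × 1.6249 = 2.7298.
3.4 ± 2.7298 → (0.67, 6.13).

(0.67, 6.13)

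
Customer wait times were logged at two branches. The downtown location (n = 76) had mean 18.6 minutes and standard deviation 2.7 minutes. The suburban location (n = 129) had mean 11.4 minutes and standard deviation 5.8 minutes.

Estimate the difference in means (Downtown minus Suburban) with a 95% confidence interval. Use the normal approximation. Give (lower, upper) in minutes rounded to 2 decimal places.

(6.03, 8.37)

SE₁ = s₁/√n₁ = 2.7/√76 = 0.3097; SE₂ = 5.8/√129 = 0.5107.
Independent samples, unequal variances: SE_diff = √(SE₁² + SE₂²) = √(0.09591409 + 0.26081449) = 0.5973.
z* = 1.960, so margin of error = 1.960 × 0.5973 = 1.1707.
Difference in means = 18.6 − 11.4 = 7.2000.
7.2000 ± 1.1707 → (6.03, 8.37).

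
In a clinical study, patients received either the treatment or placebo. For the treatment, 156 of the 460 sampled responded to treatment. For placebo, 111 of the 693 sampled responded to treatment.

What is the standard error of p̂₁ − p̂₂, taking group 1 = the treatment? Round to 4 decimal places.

0.0261

First, p̂₁ = 156/460 = 0.3391; p̂₂ = 111/693 = 0.1602.
The two standard errors are √(0.3391×0.6609/460) = 0.02207 and √(0.1602×0.8398/693) = 0.01393.
Because the samples are independent, SE_diff = √(0.02207² + 0.01393²) = 0.02610.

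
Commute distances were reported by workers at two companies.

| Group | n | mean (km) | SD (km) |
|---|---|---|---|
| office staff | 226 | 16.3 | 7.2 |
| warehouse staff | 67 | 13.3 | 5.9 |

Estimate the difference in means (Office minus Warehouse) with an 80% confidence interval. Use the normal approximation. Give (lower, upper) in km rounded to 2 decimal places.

SE₁ = s₁/√n₁ = 7.2/√226 = 0.4789; SE₂ = 5.9/√67 = 0.7208.
Independent samples, unequal variances: SE_diff = √(SE₁² + SE₂²) = √(0.22934521 + 0.51955264) = 0.8654.
z* = 1.282, so margin of error = 1.282 × 0.8654 = 1.1094.
Difference in means = 16.3 − 13.3 = 3.0000.
3.0000 ± 1.1094 → (1.89, 4.11).

(1.89, 4.11)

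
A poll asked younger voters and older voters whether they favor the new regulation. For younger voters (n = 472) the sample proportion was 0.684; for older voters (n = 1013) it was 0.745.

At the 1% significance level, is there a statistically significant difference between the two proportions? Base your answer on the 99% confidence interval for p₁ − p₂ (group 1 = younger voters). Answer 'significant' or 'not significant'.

not significant

SE₁ = √(p̂₁(1−p̂₁)/n₁) = √(0.6840·0.3160/472) = 0.02140; SE₂ = √(0.7450·0.2550/1013) = 0.01369.
Independent samples: SE of the difference = √(SE₁² + SE₂²) = √(0.00045796 + 0.0001874161) = 0.02540.
z* for 99% confidence is 2.576, so the margin of error is 2.576 × 0.02540 = 0.06543.
Point estimate p̂₁ − p̂₂ = 0.6840 − 0.7450 = -0.0610.
-0.0610 ± 0.06543 → (-0.12643, 0.00443).
The interval (-0.12643, 0.00443) contains 0, so the difference is not significant.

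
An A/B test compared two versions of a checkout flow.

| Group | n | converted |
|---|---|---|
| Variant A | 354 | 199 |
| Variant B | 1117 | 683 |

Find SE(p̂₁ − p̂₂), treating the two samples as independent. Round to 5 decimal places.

0.03013

First, p̂₁ = 199/354 = 0.5621; p̂₂ = 683/1117 = 0.6115.
The two standard errors are √(0.5621×0.4379/354) = 0.02637 and √(0.6115×0.3885/1117) = 0.01458.
Because the samples are independent, SE_diff = √(0.02637² + 0.01458²) = 0.03013.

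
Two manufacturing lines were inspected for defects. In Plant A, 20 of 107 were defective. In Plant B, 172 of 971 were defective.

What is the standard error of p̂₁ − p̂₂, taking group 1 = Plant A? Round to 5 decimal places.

p̂₁ = 20/107 = 0.1869 and p̂₂ = 172/971 = 0.1771.
SE₁ = √(p̂₁(1−p̂₁)/n₁) = √(0.1869·0.8131/107) = 0.03769; SE₂ = √(0.1771·0.8229/971) = 0.01225.
Independent samples: SE of the difference = √(SE₁² + SE₂²) = √(0.0014205361 + 0.0001500625) = 0.03963.

0.03963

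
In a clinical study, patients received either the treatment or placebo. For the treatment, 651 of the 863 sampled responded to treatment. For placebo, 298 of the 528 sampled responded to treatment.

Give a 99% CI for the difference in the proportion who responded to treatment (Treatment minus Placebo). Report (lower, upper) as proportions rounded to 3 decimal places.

Sample proportions: 651/863 = 0.7543, 298/528 = 0.5644.
Each SE is √(p̂(1−p̂)/n): √(0.7543·0.2457/863) = 0.01465 and √(0.5644·0.4356/528) = 0.02158.
SE(p̂₁ − p̂₂) = √(SE₁² + SE₂²) = √(0.0002146225 + 0.0004656964) = 0.02608, since the two samples are independent.
At 99% confidence z* = 2.576; margin = 2.576 × 0.02608 = 0.06718.
The difference is 0.7543 − 0.5644 = 0.1899, so the interval is 0.1899 ± 0.06718 = (0.123, 0.257).

(0.123, 0.257)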